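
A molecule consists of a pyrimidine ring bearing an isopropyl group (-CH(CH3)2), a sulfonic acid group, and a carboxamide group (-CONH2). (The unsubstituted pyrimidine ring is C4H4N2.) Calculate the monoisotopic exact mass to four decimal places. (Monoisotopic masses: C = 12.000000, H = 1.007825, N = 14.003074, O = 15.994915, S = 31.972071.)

Atom tally by fragment:
  pyrimidine ring core → C:4 H:4 N:2
  (− 3 ring H displaced by substituents)
  + CH(CH3)2 → C:3 H:7
  + SO3H → S:1 O:3 H:1
  + CONH2 → C:1 H:2 O:1 N:1
Element totals:
  C: 8
  H: 11
  N: 3
  O: 4
  S: 1
Molecular formula: C8H11N3O4S.
  M = 8(12.0) + 11(1.007825) + 3(14.003074) + 4(15.994915) + 31.972071
    = 96.000000 + 11.086075 + 42.009222 + 63.979660 + 31.972071 = 245.047028

245.0470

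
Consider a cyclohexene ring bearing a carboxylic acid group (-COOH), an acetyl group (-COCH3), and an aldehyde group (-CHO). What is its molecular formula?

Atom tally by fragment:
  cyclohexene ring core → C:6 H:10
  (− 3 ring H displaced by substituents)
  + COOH → C:1 H:1 O:2
  + COCH3 → C:2 H:3 O:1
  + CHO → C:1 H:1 O:1
Element totals:
  C: 10
  H: 12
  O: 4

C10H12O4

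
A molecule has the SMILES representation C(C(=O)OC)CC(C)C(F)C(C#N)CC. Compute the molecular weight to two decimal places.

Atom tally by fragment:
  CH3OOCCH2 → C:3 H:5 O:2
  CH2 → C:1 H:2
  CH(CH3) → C:2 H:4
  CH(F) → C:1 H:1 F:1
  CH(CN) → C:2 H:1 N:1
  CH2 → C:1 H:2
  CH3 → C:1 H:3
Element totals:
  C: 11
  H: 18
  F: 1
  N: 1
  O: 2
Molecular formula: C11H18FNO2.
  M = 11(12.011) + 18(1.008) + 18.998 + 14.007 + 2(15.999)
    = 132.121 + 18.144 + 18.998 + 14.007 + 31.998 = 215.268

215.27 g/mol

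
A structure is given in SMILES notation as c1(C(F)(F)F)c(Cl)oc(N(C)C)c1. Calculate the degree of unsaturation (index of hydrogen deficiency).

Atom tally by fragment:
  furan ring core → C:4 H:4 O:1
  (− 3 ring H displaced by substituents)
  + CF3 → C:1 F:3
  + Cl → Cl:1
  + N(CH3)2 → N:1 C:2 H:6
Element totals:
  C: 7
  H: 7
  Cl: 1
  F: 3
  N: 1
  O: 1
Molecular formula: C7H7ClF3NO.
DoU = (2C + 2 + N − H − X) / 2 = (2·7 + 2 + 1 − 7 − 4) / 2 = 3.

3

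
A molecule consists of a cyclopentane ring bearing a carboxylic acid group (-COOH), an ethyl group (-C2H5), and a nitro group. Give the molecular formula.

Atom tally by fragment:
  cyclopentane ring core → C:5 H:10
  (− 3 ring H displaced by substituents)
  + COOH → C:1 H:1 O:2
  + C2H5 → C:2 H:5
  + NO2 → N:1 O:2
Element totals:
  C: 8
  H: 13
  N: 1
  O: 4

C8H13NO4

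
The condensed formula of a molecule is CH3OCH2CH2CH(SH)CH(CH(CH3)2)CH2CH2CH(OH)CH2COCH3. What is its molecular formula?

C14H28O3S

Element totals:
  C: 14
  H: 28
  O: 3
  S: 1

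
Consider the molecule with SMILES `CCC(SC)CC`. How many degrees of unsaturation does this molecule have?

0

Atom tally by fragment:
  CH3 → C:1 H:3
  CH2 → C:1 H:2
  CH(SCH3) → C:2 H:4 S:1
  CH2 → C:1 H:2
  CH3 → C:1 H:3
Element totals:
  C: 6
  H: 14
  S: 1
Molecular formula: C6H14S.
DoU = (2C + 2 + N − H − X) / 2 = (2·6 + 2 + 0 − 14 − 0) / 2 = 0.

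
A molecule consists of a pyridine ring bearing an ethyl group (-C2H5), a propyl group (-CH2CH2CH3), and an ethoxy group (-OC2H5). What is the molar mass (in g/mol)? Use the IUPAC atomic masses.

Atom tally by fragment:
  pyridine ring core → C:5 H:5 N:1
  (− 3 ring H displaced by substituents)
  + C2H5 → C:2 H:5
  + CH2CH2CH3 → C:3 H:7
  + OC2H5 → C:2 H:5 O:1
Element totals:
  C: 12
  H: 19
  N: 1
  O: 1
Molecular formula: C12H19NO.
  M = 12(12.011) + 19(1.008) + 14.007 + 15.999
    = 144.132 + 19.152 + 14.007 + 15.999 = 193.290

193.29 g/mol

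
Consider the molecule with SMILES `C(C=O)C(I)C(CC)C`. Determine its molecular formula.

C7H13IO

Atom tally by fragment:
  OHCCH2 → C:2 H:3 O:1
  CH(I) → C:1 H:1 I:1
  CH(C2H5) → C:3 H:6
  CH3 → C:1 H:3
Element totals:
  C: 7
  H: 13
  I: 1
  O: 1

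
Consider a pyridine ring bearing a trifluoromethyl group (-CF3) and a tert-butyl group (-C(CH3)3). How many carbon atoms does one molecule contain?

10

Atom tally by fragment:
  pyridine ring core → C:5 H:5 N:1
  (− 2 ring H displaced by substituents)
  + CF3 → C:1 F:3
  + C(CH3)3 → C:4 H:9
Element totals:
  C: 10
  H: 12
  F: 3
  N: 1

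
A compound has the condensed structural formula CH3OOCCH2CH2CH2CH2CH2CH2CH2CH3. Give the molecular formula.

C10H20O2

Element totals:
  C: 10
  H: 20
  O: 2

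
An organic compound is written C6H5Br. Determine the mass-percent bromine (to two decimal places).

Element totals:
  C: 6
  H: 5
  Br: 1
Molecular formula: C6H5Br.
Molar mass = 157.010 g/mol.
Mass from Br: 1 × 79.904 = 79.904 g/mol.
%Br = 79.904 / 157.010 × 100 = 50.89%.

50.89%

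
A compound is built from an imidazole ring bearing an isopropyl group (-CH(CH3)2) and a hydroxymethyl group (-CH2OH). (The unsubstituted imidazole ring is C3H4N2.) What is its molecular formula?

Atom tally by fragment:
  imidazole ring core → C:3 H:4 N:2
  (− 2 ring H displaced by substituents)
  + CH(CH3)2 → C:3 H:7
  + CH2OH → C:1 H:3 O:1
Element totals:
  C: 7
  H: 12
  N: 2
  O: 1

C7H12N2O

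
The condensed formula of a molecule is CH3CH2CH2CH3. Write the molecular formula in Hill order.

Element totals:
  C: 4
  H: 10

C4H10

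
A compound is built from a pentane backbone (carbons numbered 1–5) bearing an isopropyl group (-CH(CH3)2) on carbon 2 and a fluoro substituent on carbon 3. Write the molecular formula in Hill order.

Atom tally by fragment:
  CH3 → C:1 H:3
  CH(CH(CH3)2) → C:4 H:8
  CH(F) → C:1 H:1 F:1
  CH2 → C:1 H:2
  CH3 → C:1 H:3
Element totals:
  C: 8
  H: 17
  F: 1

C8H17F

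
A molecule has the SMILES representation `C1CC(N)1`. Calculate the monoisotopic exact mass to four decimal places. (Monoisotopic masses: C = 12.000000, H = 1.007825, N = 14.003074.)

Atom tally by fragment:
  cyclopropane ring core → C:3 H:6
  (− 1 ring H displaced by substituents)
  + NH2 → N:1 H:2
Element totals:
  C: 3
  H: 7
  N: 1
Molecular formula: C3H7N.
  M = 3(12.0) + 7(1.007825) + 14.003074
    = 36.000000 + 7.054775 + 14.003074 = 57.057849

57.0578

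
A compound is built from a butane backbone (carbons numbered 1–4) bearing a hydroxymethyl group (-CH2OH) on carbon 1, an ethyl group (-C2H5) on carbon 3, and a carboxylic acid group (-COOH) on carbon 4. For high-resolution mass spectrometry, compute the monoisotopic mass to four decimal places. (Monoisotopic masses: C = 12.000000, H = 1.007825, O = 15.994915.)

160.1099

Atom tally by fragment:
  HOCH2CH2 → C:2 H:5 O:1
  CH2 → C:1 H:2
  CH(C2H5) → C:3 H:6
  CH2COOH → C:2 H:3 O:2
Element totals:
  C: 8
  H: 16
  O: 3
Molecular formula: C8H16O3.
  M = 8(12.0) + 16(1.007825) + 3(15.994915)
    = 96.000000 + 16.125200 + 47.984745 = 160.109945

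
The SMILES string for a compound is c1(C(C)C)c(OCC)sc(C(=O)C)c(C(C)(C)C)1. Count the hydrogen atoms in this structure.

Atom tally by fragment:
  thiophene ring core → C:4 H:4 S:1
  (− 4 ring H displaced by substituents)
  + CH(CH3)2 → C:3 H:7
  + OC2H5 → C:2 H:5 O:1
  + COCH3 → C:2 H:3 O:1
  + C(CH3)3 → C:4 H:9
Element totals:
  C: 15
  H: 24
  O: 2
  S: 1

24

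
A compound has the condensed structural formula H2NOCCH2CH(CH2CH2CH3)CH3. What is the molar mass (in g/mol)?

Atom tally by fragment:
  H2NOCCH2 → C:2 H:4 O:1 N:1
  CH(CH2CH2CH3) → C:4 H:8
  CH3 → C:1 H:3
Element totals:
  C: 7
  H: 15
  N: 1
  O: 1
Molecular formula: C7H15NO.
  M = 7(12.011) + 15(1.008) + 14.007 + 15.999
    = 84.077 + 15.120 + 14.007 + 15.999 = 129.203

129.20 g/mol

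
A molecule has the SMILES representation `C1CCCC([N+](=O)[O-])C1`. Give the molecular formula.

C6H11NO2

Atom tally by fragment:
  cyclohexane ring core → C:6 H:12
  (− 1 ring H displaced by substituents)
  + NO2 → N:1 O:2
Element totals:
  C: 6
  H: 11
  N: 1
  O: 2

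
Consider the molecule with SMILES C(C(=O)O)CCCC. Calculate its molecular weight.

116.16 g/mol

Atom tally by fragment:
  HOOCCH2 → C:2 H:3 O:2
  CH2 → C:1 H:2
  CH2 → C:1 H:2
  CH2 → C:1 H:2
  CH3 → C:1 H:3
Element totals:
  C: 6
  H: 12
  O: 2
Molecular formula: C6H12O2.
  M = 6(12.011) + 12(1.008) + 2(15.999)
    = 72.066 + 12.096 + 31.998 = 116.160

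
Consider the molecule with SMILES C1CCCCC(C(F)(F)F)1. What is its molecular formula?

Atom tally by fragment:
  cyclohexane ring core → C:6 H:12
  (− 1 ring H displaced by substituents)
  + CF3 → C:1 F:3
Element totals:
  C: 7
  H: 11
  F: 3

C7H11F3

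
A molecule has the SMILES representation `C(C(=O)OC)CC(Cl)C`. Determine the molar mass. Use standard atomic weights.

Atom tally by fragment:
  CH3OOCCH2 → C:3 H:5 O:2
  CH2 → C:1 H:2
  CH(Cl) → C:1 H:1 Cl:1
  CH3 → C:1 H:3
Element totals:
  C: 6
  H: 11
  Cl: 1
  O: 2
Molecular formula: C6H11ClO2.
  M = 6(12.011) + 11(1.008) + 35.45 + 2(15.999)
    = 72.066 + 11.088 + 35.450 + 31.998 = 150.602

150.60 g/mol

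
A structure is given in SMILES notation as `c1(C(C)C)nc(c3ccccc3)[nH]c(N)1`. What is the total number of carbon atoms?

Atom tally by fragment:
  imidazole ring core → C:3 H:4 N:2
  (− 3 ring H displaced by substituents)
  + CH(CH3)2 → C:3 H:7
  + C6H5 → C:6 H:5
  + NH2 → N:1 H:2
Element totals:
  C: 12
  H: 15
  N: 3

12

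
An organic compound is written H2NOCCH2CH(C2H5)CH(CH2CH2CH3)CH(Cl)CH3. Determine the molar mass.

Element totals:
  C: 11
  H: 22
  Cl: 1
  N: 1
  O: 1
Molecular formula: C11H22ClNO.
  M = 11(12.011) + 22(1.008) + 35.45 + 14.007 + 15.999
    = 132.121 + 22.176 + 35.450 + 14.007 + 15.999 = 219.753

219.75 g/mol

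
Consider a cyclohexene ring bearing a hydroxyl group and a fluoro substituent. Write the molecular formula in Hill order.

C6H9FO

Atom tally by fragment:
  cyclohexene ring core → C:6 H:10
  (− 2 ring H displaced by substituents)
  + OH → O:1 H:1
  + F → F:1
Element totals:
  C: 6
  H: 9
  F: 1
  O: 1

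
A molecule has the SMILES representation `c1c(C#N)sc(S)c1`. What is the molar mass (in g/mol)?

Atom tally by fragment:
  thiophene ring core → C:4 H:4 S:1
  (− 2 ring H displaced by substituents)
  + CN → C:1 N:1
  + SH → S:1 H:1
Element totals:
  C: 5
  H: 3
  N: 1
  S: 2
Molecular formula: C5H3NS2.
  M = 5(12.011) + 3(1.008) + 14.007 + 2(32.06)
    = 60.055 + 3.024 + 14.007 + 64.120 = 141.206

141.21 g/mol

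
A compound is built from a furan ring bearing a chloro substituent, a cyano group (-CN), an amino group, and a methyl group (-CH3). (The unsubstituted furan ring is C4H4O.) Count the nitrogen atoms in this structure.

Atom tally by fragment:
  furan ring core → C:4 H:4 O:1
  (− 4 ring H displaced by substituents)
  + Cl → Cl:1
  + CN → C:1 N:1
  + NH2 → N:1 H:2
  + CH3 → C:1 H:3
Element totals:
  C: 6
  H: 5
  Cl: 1
  N: 2
  O: 1

2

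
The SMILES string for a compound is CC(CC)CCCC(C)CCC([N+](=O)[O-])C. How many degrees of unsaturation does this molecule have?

1

Atom tally by fragment:
  CH3 → C:1 H:3
  CH(C2H5) → C:3 H:6
  CH2 → C:1 H:2
  CH2 → C:1 H:2
  CH2 → C:1 H:2
  CH(CH3) → C:2 H:4
  CH2 → C:1 H:2
  CH2 → C:1 H:2
  CH(NO2) → C:1 H:1 N:1 O:2
  CH3 → C:1 H:3
Element totals:
  C: 13
  H: 27
  N: 1
  O: 2
Molecular formula: C13H27NO2.
DoU = (2C + 2 + N − H − X) / 2 = (2·13 + 2 + 1 − 27 − 0) / 2 = 1.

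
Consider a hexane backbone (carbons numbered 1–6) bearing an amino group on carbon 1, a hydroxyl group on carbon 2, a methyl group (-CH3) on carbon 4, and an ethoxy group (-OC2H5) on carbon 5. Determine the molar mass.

Atom tally by fragment:
  H2NCH2 → C:1 H:4 N:1
  CH(OH) → C:1 H:2 O:1
  CH2 → C:1 H:2
  CH(CH3) → C:2 H:4
  CH(OC2H5) → C:3 H:6 O:1
  CH3 → C:1 H:3
Element totals:
  C: 9
  H: 21
  N: 1
  O: 2
Molecular formula: C9H21NO2.
  M = 9(12.011) + 21(1.008) + 14.007 + 2(15.999)
    = 108.099 + 21.168 + 14.007 + 31.998 = 175.272

175.27 g/mol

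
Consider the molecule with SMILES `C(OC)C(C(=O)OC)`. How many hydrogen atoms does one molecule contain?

Atom tally by fragment:
  CH3OCH2 → C:2 H:5 O:1
  CH2COOCH3 → C:3 H:5 O:2
Element totals:
  C: 5
  H: 10
  O: 3

10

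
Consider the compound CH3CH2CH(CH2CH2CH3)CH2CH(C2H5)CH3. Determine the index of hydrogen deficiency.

0

Element totals:
  C: 11
  H: 24
Molecular formula: C11H24.
DoU = (2C + 2 + N − H − X) / 2 = (2·11 + 2 + 0 − 24 − 0) / 2 = 0.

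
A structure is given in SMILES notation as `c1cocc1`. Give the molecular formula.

C4H4O

Atom tally by fragment:
  furan ring core → C:4 H:4 O:1
Element totals:
  C: 4
  H: 4
  O: 1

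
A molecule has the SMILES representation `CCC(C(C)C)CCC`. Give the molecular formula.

Atom tally by fragment:
  CH3 → C:1 H:3
  CH2 → C:1 H:2
  CH(CH(CH3)2) → C:4 H:8
  CH2 → C:1 H:2
  CH2 → C:1 H:2
  CH3 → C:1 H:3
Element totals:
  C: 9
  H: 20

C9H20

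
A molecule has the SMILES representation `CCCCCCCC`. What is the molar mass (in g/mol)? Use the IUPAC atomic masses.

Atom tally by fragment:
  CH3 → C:1 H:3
  CH2 → C:1 H:2
  CH2 → C:1 H:2
  CH2 → C:1 H:2
  CH2 → C:1 H:2
  CH2 → C:1 H:2
  CH2 → C:1 H:2
  CH3 → C:1 H:3
Element totals:
  C: 8
  H: 18
Molecular formula: C8H18.
  M = 8(12.011) + 18(1.008)
    = 96.088 + 18.144 = 114.232

114.23 g/mol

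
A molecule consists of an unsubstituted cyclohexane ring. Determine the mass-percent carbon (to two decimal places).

Atom tally by fragment:
  cyclohexane ring core → C:6 H:12
Element totals:
  C: 6
  H: 12
Molecular formula: C6H12.
Molar mass = 84.162 g/mol.
Mass from C: 6 × 12.011 = 72.066 g/mol.
%C = 72.066 / 84.162 × 100 = 85.63%.

85.63%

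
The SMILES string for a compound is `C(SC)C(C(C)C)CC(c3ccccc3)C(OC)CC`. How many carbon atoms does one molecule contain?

Atom tally by fragment:
  CH3SCH2 → C:2 H:5 S:1
  CH(CH(CH3)2) → C:4 H:8
  CH2 → C:1 H:2
  CH(C6H5) → C:7 H:6
  CH(OCH3) → C:2 H:4 O:1
  CH2 → C:1 H:2
  CH3 → C:1 H:3
Element totals:
  C: 18
  H: 30
  O: 1
  S: 1

18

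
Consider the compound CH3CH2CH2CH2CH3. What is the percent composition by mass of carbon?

83.24%

Element totals:
  C: 5
  H: 12
Molecular formula: C5H12.
Molar mass = 72.151 g/mol.
Mass from C: 5 × 12.011 = 60.055 g/mol.
%C = 60.055 / 72.151 × 100 = 83.24%.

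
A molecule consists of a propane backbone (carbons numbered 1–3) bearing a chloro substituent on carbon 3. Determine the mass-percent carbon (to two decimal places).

Atom tally by fragment:
  CH3 → C:1 H:3
  CH2 → C:1 H:2
  CH2Cl → C:1 H:2 Cl:1
Element totals:
  C: 3
  H: 7
  Cl: 1
Molecular formula: C3H7Cl.
Molar mass = 78.539 g/mol.
Mass from C: 3 × 12.011 = 36.033 g/mol.
%C = 36.033 / 78.539 × 100 = 45.88%.

45.88%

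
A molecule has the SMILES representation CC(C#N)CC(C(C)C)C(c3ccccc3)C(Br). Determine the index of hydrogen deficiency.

Atom tally by fragment:
  CH3 → C:1 H:3
  CH(CN) → C:2 H:1 N:1
  CH2 → C:1 H:2
  CH(CH(CH3)2) → C:4 H:8
  CH(C6H5) → C:7 H:6
  CH2Br → C:1 H:2 Br:1
Element totals:
  C: 16
  H: 22
  Br: 1
  N: 1
Molecular formula: C16H22BrN.
DoU = (2C + 2 + N − H − X) / 2 = (2·16 + 2 + 1 − 22 − 1) / 2 = 6.

6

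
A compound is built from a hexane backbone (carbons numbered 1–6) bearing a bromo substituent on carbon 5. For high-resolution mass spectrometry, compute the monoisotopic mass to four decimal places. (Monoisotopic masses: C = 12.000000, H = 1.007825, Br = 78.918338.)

164.0201

Atom tally by fragment:
  CH3 → C:1 H:3
  CH2 → C:1 H:2
  CH2 → C:1 H:2
  CH2 → C:1 H:2
  CH(Br) → C:1 H:1 Br:1
  CH3 → C:1 H:3
Element totals:
  C: 6
  H: 13
  Br: 1
Molecular formula: C6H13Br.
  M = 6(12.0) + 13(1.007825) + 78.918338
    = 72.000000 + 13.101725 + 78.918338 = 164.020063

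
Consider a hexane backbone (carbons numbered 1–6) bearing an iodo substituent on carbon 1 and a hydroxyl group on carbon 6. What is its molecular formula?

C6H13IO

Atom tally by fragment:
  ICH2 → C:1 H:2 I:1
  CH2 → C:1 H:2
  CH2 → C:1 H:2
  CH2 → C:1 H:2
  CH2 → C:1 H:2
  CH2OH → C:1 H:3 O:1
Element totals:
  C: 6
  H: 13
  I: 1
  O: 1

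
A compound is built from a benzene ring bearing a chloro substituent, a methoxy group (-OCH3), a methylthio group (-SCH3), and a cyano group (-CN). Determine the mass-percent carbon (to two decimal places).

Atom tally by fragment:
  benzene ring core → C:6 H:6
  (− 4 ring H displaced by substituents)
  + Cl → Cl:1
  + OCH3 → C:1 H:3 O:1
  + SCH3 → C:1 H:3 S:1
  + CN → C:1 N:1
Element totals:
  C: 9
  H: 8
  Cl: 1
  N: 1
  O: 1
  S: 1
Molecular formula: C9H8ClNOS.
Molar mass = 213.679 g/mol.
Mass from C: 9 × 12.011 = 108.099 g/mol.
%C = 108.099 / 213.679 × 100 = 50.59%.

50.59%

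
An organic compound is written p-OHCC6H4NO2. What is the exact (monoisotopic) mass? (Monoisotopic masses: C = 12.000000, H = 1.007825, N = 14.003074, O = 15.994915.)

Atom tally by fragment:
  benzene ring core → C:6 H:6
  (− 2 ring H displaced by substituents)
  + CHO → C:1 H:1 O:1
  + NO2 → N:1 O:2
Element totals:
  C: 7
  H: 5
  N: 1
  O: 3
Molecular formula: C7H5NO3.
  M = 7(12.0) + 5(1.007825) + 14.003074 + 3(15.994915)
    = 84.000000 + 5.039125 + 14.003074 + 47.984745 = 151.026944

151.0269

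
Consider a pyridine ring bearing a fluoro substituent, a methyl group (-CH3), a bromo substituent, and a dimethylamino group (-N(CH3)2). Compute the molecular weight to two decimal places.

Atom tally by fragment:
  pyridine ring core → C:5 H:5 N:1
  (− 4 ring H displaced by substituents)
  + F → F:1
  + CH3 → C:1 H:3
  + Br → Br:1
  + N(CH3)2 → N:1 C:2 H:6
Element totals:
  C: 8
  H: 10
  Br: 1
  F: 1
  N: 2
Molecular formula: C8H10BrFN2.
  M = 8(12.011) + 10(1.008) + 79.904 + 18.998 + 2(14.007)
    = 96.088 + 10.080 + 79.904 + 18.998 + 28.014 = 233.084

233.08 g/mol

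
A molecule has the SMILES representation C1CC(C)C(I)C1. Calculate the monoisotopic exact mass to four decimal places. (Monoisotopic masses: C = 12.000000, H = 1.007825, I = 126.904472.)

Atom tally by fragment:
  cyclopentane ring core → C:5 H:10
  (− 2 ring H displaced by substituents)
  + CH3 → C:1 H:3
  + I → I:1
Element totals:
  C: 6
  H: 11
  I: 1
Molecular formula: C6H11I.
  M = 6(12.0) + 11(1.007825) + 126.904472
    = 72.000000 + 11.086075 + 126.904472 = 209.990547

209.9905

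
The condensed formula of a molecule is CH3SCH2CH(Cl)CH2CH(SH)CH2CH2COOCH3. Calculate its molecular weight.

256.80 g/mol

Atom tally by fragment:
  CH3SCH2 → C:2 H:5 S:1
  CH(Cl) → C:1 H:1 Cl:1
  CH2 → C:1 H:2
  CH(SH) → C:1 H:2 S:1
  CH2 → C:1 H:2
  CH2COOCH3 → C:3 H:5 O:2
Element totals:
  C: 9
  H: 17
  Cl: 1
  O: 2
  S: 2
Molecular formula: C9H17ClO2S2.
  M = 9(12.011) + 17(1.008) + 35.45 + 2(15.999) + 2(32.06)
    = 108.099 + 17.136 + 35.450 + 31.998 + 64.120 = 256.803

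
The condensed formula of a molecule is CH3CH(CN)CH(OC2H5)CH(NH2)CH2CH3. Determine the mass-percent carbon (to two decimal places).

Atom tally by fragment:
  CH3 → C:1 H:3
  CH(CN) → C:2 H:1 N:1
  CH(OC2H5) → C:3 H:6 O:1
  CH(NH2) → C:1 H:3 N:1
  CH2 → C:1 H:2
  CH3 → C:1 H:3
Element totals:
  C: 9
  H: 18
  N: 2
  O: 1
Molecular formula: C9H18N2O.
Molar mass = 170.256 g/mol.
Mass from C: 9 × 12.011 = 108.099 g/mol.
%C = 108.099 / 170.256 × 100 = 63.49%.

63.49%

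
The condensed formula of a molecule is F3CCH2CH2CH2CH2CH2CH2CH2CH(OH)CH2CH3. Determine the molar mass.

Atom tally by fragment:
  F3CCH2 → C:2 H:2 F:3
  CH2 → C:1 H:2
  CH2 → C:1 H:2
  CH2 → C:1 H:2
  CH2 → C:1 H:2
  CH2 → C:1 H:2
  CH2 → C:1 H:2
  CH(OH) → C:1 H:2 O:1
  CH2 → C:1 H:2
  CH3 → C:1 H:3
Element totals:
  C: 11
  H: 21
  F: 3
  O: 1
Molecular formula: C11H21F3O.
  M = 11(12.011) + 21(1.008) + 3(18.998) + 15.999
    = 132.121 + 21.168 + 56.994 + 15.999 = 226.282

226.28 g/mol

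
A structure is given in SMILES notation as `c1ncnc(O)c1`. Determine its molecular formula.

C4H4N2O

Atom tally by fragment:
  pyrimidine ring core → C:4 H:4 N:2
  (− 1 ring H displaced by substituents)
  + OH → O:1 H:1
Element totals:
  C: 4
  H: 4
  N: 2
  O: 1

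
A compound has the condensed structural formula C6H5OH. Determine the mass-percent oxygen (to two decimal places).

Atom tally by fragment:
  benzene ring core → C:6 H:6
  (− 1 ring H displaced by substituents)
  + OH → O:1 H:1
Element totals:
  C: 6
  H: 6
  O: 1
Molecular formula: C6H6O.
Molar mass = 94.113 g/mol.
Mass from O: 1 × 15.999 = 15.999 g/mol.
%O = 15.999 / 94.113 × 100 = 17.00%.

17.00%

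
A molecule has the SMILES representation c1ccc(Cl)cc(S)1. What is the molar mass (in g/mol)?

144.62 g/mol

Atom tally by fragment:
  benzene ring core → C:6 H:6
  (− 2 ring H displaced by substituents)
  + Cl → Cl:1
  + SH → S:1 H:1
Element totals:
  C: 6
  H: 5
  Cl: 1
  S: 1
Molecular formula: C6H5ClS.
  M = 6(12.011) + 5(1.008) + 35.45 + 32.06
    = 72.066 + 5.040 + 35.450 + 32.060 = 144.616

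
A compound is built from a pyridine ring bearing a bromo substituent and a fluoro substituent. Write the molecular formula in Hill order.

Atom tally by fragment:
  pyridine ring core → C:5 H:5 N:1
  (− 2 ring H displaced by substituents)
  + Br → Br:1
  + F → F:1
Element totals:
  C: 5
  H: 3
  Br: 1
  F: 1
  N: 1

C5H3BrFN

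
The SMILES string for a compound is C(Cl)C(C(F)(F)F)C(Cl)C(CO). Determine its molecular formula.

C6H9Cl2F3O

Atom tally by fragment:
  ClCH2 → C:1 H:2 Cl:1
  CH(CF3) → C:2 H:1 F:3
  CH(Cl) → C:1 H:1 Cl:1
  CH2CH2OH → C:2 H:5 O:1
Element totals:
  C: 6
  H: 9
  Cl: 2
  F: 3
  O: 1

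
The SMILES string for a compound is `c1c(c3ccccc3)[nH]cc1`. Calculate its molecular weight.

143.19 g/mol

Atom tally by fragment:
  pyrrole ring core → C:4 H:5 N:1
  (− 1 ring H displaced by substituents)
  + C6H5 → C:6 H:5
Element totals:
  C: 10
  H: 9
  N: 1
Molecular formula: C10H9N.
  M = 10(12.011) + 9(1.008) + 14.007
    = 120.110 + 9.072 + 14.007 = 143.189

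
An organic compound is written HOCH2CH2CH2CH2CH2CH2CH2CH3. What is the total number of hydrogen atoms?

Element totals:
  C: 8
  H: 18
  O: 1

18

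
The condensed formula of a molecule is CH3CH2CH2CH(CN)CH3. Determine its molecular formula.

C6H11N

Atom tally by fragment:
  CH3 → C:1 H:3
  CH2 → C:1 H:2
  CH2 → C:1 H:2
  CH(CN) → C:2 H:1 N:1
  CH3 → C:1 H:3
Element totals:
  C: 6
  H: 11
  N: 1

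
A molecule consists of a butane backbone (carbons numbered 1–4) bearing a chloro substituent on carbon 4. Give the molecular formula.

C4H9Cl

Atom tally by fragment:
  CH3 → C:1 H:3
  CH2 → C:1 H:2
  CH2 → C:1 H:2
  CH2Cl → C:1 H:2 Cl:1
Element totals:
  C: 4
  H: 9
  Cl: 1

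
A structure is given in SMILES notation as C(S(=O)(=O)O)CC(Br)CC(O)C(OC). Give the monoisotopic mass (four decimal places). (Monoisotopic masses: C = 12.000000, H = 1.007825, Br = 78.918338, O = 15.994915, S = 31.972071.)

Atom tally by fragment:
  HO3SCH2 → C:1 H:3 S:1 O:3
  CH2 → C:1 H:2
  CH(Br) → C:1 H:1 Br:1
  CH2 → C:1 H:2
  CH(OH) → C:1 H:2 O:1
  CH2OCH3 → C:2 H:5 O:1
Element totals:
  C: 7
  H: 15
  Br: 1
  O: 5
  S: 1
Molecular formula: C7H15BrO5S.
  M = 7(12.0) + 15(1.007825) + 78.918338 + 5(15.994915) + 31.972071
    = 84.000000 + 15.117375 + 78.918338 + 79.974575 + 31.972071 = 289.982359

289.9824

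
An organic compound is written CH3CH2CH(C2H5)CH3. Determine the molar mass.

Atom tally by fragment:
  CH3 → C:1 H:3
  CH2 → C:1 H:2
  CH(C2H5) → C:3 H:6
  CH3 → C:1 H:3
Element totals:
  C: 6
  H: 14
Molecular formula: C6H14.
  M = 6(12.011) + 14(1.008)
    = 72.066 + 14.112 = 86.178

86.18 g/mol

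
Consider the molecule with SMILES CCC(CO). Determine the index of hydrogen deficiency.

Atom tally by fragment:
  CH3 → C:1 H:3
  CH2 → C:1 H:2
  CH2CH2OH → C:2 H:5 O:1
Element totals:
  C: 4
  H: 10
  O: 1
Molecular formula: C4H10O.
DoU = (2C + 2 + N − H − X) / 2 = (2·4 + 2 + 0 − 10 − 0) / 2 = 0.

0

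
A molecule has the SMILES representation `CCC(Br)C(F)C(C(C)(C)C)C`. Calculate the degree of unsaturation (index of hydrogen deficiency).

Atom tally by fragment:
  CH3 → C:1 H:3
  CH2 → C:1 H:2
  CH(Br) → C:1 H:1 Br:1
  CH(F) → C:1 H:1 F:1
  CH(C(CH3)3) → C:5 H:10
  CH3 → C:1 H:3
Element totals:
  C: 10
  H: 20
  Br: 1
  F: 1
Molecular formula: C10H20BrF.
DoU = (2C + 2 + N − H − X) / 2 = (2·10 + 2 + 0 − 20 − 2) / 2 = 0.

0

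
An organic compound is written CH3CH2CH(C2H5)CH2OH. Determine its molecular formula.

C6H14O

Atom tally by fragment:
  CH3 → C:1 H:3
  CH2 → C:1 H:2
  CH(C2H5) → C:3 H:6
  CH2OH → C:1 H:3 O:1
Element totals:
  C: 6
  H: 14
  O: 1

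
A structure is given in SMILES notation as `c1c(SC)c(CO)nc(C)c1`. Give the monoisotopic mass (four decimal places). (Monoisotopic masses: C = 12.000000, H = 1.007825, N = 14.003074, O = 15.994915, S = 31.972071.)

Atom tally by fragment:
  pyridine ring core → C:5 H:5 N:1
  (− 3 ring H displaced by substituents)
  + SCH3 → C:1 H:3 S:1
  + CH2OH → C:1 H:3 O:1
  + CH3 → C:1 H:3
Element totals:
  C: 8
  H: 11
  N: 1
  O: 1
  S: 1
Molecular formula: C8H11NOS.
  M = 8(12.0) + 11(1.007825) + 14.003074 + 15.994915 + 31.972071
    = 96.000000 + 11.086075 + 14.003074 + 15.994915 + 31.972071 = 169.056135

169.0561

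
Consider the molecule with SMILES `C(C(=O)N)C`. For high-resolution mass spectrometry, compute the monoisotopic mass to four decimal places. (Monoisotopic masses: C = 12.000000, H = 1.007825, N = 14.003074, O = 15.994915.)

73.0528

Atom tally by fragment:
  H2NOCCH2 → C:2 H:4 O:1 N:1
  CH3 → C:1 H:3
Element totals:
  C: 3
  H: 7
  N: 1
  O: 1
Molecular formula: C3H7NO.
  M = 3(12.0) + 7(1.007825) + 14.003074 + 15.994915
    = 36.000000 + 7.054775 + 14.003074 + 15.994915 = 73.052764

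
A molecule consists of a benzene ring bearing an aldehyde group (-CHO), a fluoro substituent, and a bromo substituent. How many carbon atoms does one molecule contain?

Atom tally by fragment:
  benzene ring core → C:6 H:6
  (− 3 ring H displaced by substituents)
  + CHO → C:1 H:1 O:1
  + F → F:1
  + Br → Br:1
Element totals:
  C: 7
  H: 4
  Br: 1
  F: 1
  O: 1

7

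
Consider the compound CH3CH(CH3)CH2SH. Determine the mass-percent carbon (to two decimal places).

Element totals:
  C: 4
  H: 10
  S: 1
Molecular formula: C4H10S.
Molar mass = 90.184 g/mol.
Mass from C: 4 × 12.011 = 48.044 g/mol.
%C = 48.044 / 90.184 × 100 = 53.27%.

53.27%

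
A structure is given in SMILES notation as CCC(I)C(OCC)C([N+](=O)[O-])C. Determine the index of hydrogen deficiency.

Atom tally by fragment:
  CH3 → C:1 H:3
  CH2 → C:1 H:2
  CH(I) → C:1 H:1 I:1
  CH(OC2H5) → C:3 H:6 O:1
  CH(NO2) → C:1 H:1 N:1 O:2
  CH3 → C:1 H:3
Element totals:
  C: 8
  H: 16
  I: 1
  N: 1
  O: 3
Molecular formula: C8H16INO3.
DoU = (2C + 2 + N − H − X) / 2 = (2·8 + 2 + 1 − 16 − 1) / 2 = 1.

1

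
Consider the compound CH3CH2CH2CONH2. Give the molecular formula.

C4H9NO

Atom tally by fragment:
  CH3 → C:1 H:3
  CH2 → C:1 H:2
  CH2CONH2 → C:2 H:4 O:1 N:1
Element totals:
  C: 4
  H: 9
  N: 1
  O: 1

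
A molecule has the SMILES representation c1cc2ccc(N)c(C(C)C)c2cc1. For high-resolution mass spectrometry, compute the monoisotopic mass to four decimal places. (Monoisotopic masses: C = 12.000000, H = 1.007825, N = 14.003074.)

Atom tally by fragment:
  naphthalene ring system core → C:10 H:8
  (− 2 ring H displaced by substituents)
  + NH2 → N:1 H:2
  + CH(CH3)2 → C:3 H:7
Element totals:
  C: 13
  H: 15
  N: 1
Molecular formula: C13H15N.
  M = 13(12.0) + 15(1.007825) + 14.003074
    = 156.000000 + 15.117375 + 14.003074 = 185.120449

185.1204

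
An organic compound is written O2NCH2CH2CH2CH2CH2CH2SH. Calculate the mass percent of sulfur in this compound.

Atom tally by fragment:
  O2NCH2 → C:1 H:2 N:1 O:2
  CH2 → C:1 H:2
  CH2 → C:1 H:2
  CH2 → C:1 H:2
  CH2 → C:1 H:2
  CH2SH → C:1 H:3 S:1
Element totals:
  C: 6
  H: 13
  N: 1
  O: 2
  S: 1
Molecular formula: C6H13NO2S.
Molar mass = 163.235 g/mol.
Mass from S: 1 × 32.06 = 32.060 g/mol.
%S = 32.060 / 163.235 × 100 = 19.64%.

19.64%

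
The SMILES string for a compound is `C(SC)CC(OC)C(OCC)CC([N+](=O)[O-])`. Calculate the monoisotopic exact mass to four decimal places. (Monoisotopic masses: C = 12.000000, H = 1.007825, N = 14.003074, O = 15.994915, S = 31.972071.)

251.1191

Atom tally by fragment:
  CH3SCH2 → C:2 H:5 S:1
  CH2 → C:1 H:2
  CH(OCH3) → C:2 H:4 O:1
  CH(OC2H5) → C:3 H:6 O:1
  CH2 → C:1 H:2
  CH2NO2 → C:1 H:2 N:1 O:2
Element totals:
  C: 10
  H: 21
  N: 1
  O: 4
  S: 1
Molecular formula: C10H21NO4S.
  M = 10(12.0) + 21(1.007825) + 14.003074 + 4(15.994915) + 31.972071
    = 120.000000 + 21.164325 + 14.003074 + 63.979660 + 31.972071 = 251.119130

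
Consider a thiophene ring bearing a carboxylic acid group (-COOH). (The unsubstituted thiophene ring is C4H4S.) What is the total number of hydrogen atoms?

Atom tally by fragment:
  thiophene ring core → C:4 H:4 S:1
  (− 1 ring H displaced by substituents)
  + COOH → C:1 H:1 O:2
Element totals:
  C: 5
  H: 4
  O: 2
  S: 1

4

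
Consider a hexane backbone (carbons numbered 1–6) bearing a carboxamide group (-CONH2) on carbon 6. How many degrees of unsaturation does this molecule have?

1

Atom tally by fragment:
  CH3 → C:1 H:3
  CH2 → C:1 H:2
  CH2 → C:1 H:2
  CH2 → C:1 H:2
  CH2 → C:1 H:2
  CH2CONH2 → C:2 H:4 O:1 N:1
Element totals:
  C: 7
  H: 15
  N: 1
  O: 1
Molecular formula: C7H15NO.
DoU = (2C + 2 + N − H − X) / 2 = (2·7 + 2 + 1 − 15 − 0) / 2 = 1.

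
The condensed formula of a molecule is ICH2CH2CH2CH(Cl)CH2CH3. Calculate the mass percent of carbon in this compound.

29.23%

Element totals:
  C: 6
  H: 12
  Cl: 1
  I: 1
Molecular formula: C6H12ClI.
Molar mass = 246.516 g/mol.
Mass from C: 6 × 12.011 = 72.066 g/mol.
%C = 72.066 / 246.516 × 100 = 29.23%.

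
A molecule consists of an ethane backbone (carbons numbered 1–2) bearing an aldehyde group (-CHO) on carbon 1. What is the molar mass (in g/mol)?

58.08 g/mol

Atom tally by fragment:
  OHCCH2 → C:2 H:3 O:1
  CH3 → C:1 H:3
Element totals:
  C: 3
  H: 6
  O: 1
Molecular formula: C3H6O.
  M = 3(12.011) + 6(1.008) + 15.999
    = 36.033 + 6.048 + 15.999 = 58.080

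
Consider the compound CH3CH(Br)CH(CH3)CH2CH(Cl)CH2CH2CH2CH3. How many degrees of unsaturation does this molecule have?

Atom tally by fragment:
  CH3 → C:1 H:3
  CH(Br) → C:1 H:1 Br:1
  CH(CH3) → C:2 H:4
  CH2 → C:1 H:2
  CH(Cl) → C:1 H:1 Cl:1
  CH2 → C:1 H:2
  CH2 → C:1 H:2
  CH2 → C:1 H:2
  CH3 → C:1 H:3
Element totals:
  C: 10
  H: 20
  Br: 1
  Cl: 1
Molecular formula: C10H20BrCl.
DoU = (2C + 2 + N − H − X) / 2 = (2·10 + 2 + 0 − 20 − 2) / 2 = 0.

0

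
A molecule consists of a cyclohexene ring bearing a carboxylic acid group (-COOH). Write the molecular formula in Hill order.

Atom tally by fragment:
  cyclohexene ring core → C:6 H:10
  (− 1 ring H displaced by substituents)
  + COOH → C:1 H:1 O:2
Element totals:
  C: 7
  H: 10
  O: 2

C7H10O2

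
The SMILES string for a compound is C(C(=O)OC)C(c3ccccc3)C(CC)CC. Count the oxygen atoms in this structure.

2

Atom tally by fragment:
  CH3OOCCH2 → C:3 H:5 O:2
  CH(C6H5) → C:7 H:6
  CH(C2H5) → C:3 H:6
  CH2 → C:1 H:2
  CH3 → C:1 H:3
Element totals:
  C: 15
  H: 22
  O: 2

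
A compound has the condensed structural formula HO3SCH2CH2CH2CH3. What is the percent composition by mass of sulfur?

Element totals:
  C: 4
  H: 10
  O: 3
  S: 1
Molecular formula: C4H10O3S.
Molar mass = 138.181 g/mol.
Mass from S: 1 × 32.06 = 32.060 g/mol.
%S = 32.060 / 138.181 × 100 = 23.20%.

23.20%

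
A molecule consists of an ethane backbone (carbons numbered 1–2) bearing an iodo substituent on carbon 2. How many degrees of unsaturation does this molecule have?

0

Atom tally by fragment:
  CH3 → C:1 H:3
  CH2I → C:1 H:2 I:1
Element totals:
  C: 2
  H: 5
  I: 1
Molecular formula: C2H5I.
DoU = (2C + 2 + N − H − X) / 2 = (2·2 + 2 + 0 − 5 − 1) / 2 = 0.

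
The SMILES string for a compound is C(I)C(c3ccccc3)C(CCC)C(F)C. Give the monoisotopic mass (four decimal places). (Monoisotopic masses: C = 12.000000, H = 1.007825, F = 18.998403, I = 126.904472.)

334.0594

Atom tally by fragment:
  ICH2 → C:1 H:2 I:1
  CH(C6H5) → C:7 H:6
  CH(CH2CH2CH3) → C:4 H:8
  CH(F) → C:1 H:1 F:1
  CH3 → C:1 H:3
Element totals:
  C: 14
  H: 20
  F: 1
  I: 1
Molecular formula: C14H20FI.
  M = 14(12.0) + 20(1.007825) + 18.998403 + 126.904472
    = 168.000000 + 20.156500 + 18.998403 + 126.904472 = 334.059375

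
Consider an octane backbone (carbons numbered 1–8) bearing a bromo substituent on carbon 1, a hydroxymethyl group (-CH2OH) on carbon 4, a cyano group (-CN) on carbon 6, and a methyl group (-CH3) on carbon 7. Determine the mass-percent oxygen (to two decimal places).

6.10%

Atom tally by fragment:
  BrCH2 → C:1 H:2 Br:1
  CH2 → C:1 H:2
  CH2 → C:1 H:2
  CH(CH2OH) → C:2 H:4 O:1
  CH2 → C:1 H:2
  CH(CN) → C:2 H:1 N:1
  CH(CH3) → C:2 H:4
  CH3 → C:1 H:3
Element totals:
  C: 11
  H: 20
  Br: 1
  N: 1
  O: 1
Molecular formula: C11H20BrNO.
Molar mass = 262.191 g/mol.
Mass from O: 1 × 15.999 = 15.999 g/mol.
%O = 15.999 / 262.191 × 100 = 6.10%.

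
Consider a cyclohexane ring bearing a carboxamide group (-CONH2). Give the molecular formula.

C7H13NO

Atom tally by fragment:
  cyclohexane ring core → C:6 H:12
  (− 1 ring H displaced by substituents)
  + CONH2 → C:1 H:2 O:1 N:1
Element totals:
  C: 7
  H: 13
  N: 1
  O: 1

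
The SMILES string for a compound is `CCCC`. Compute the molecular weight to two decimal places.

Atom tally by fragment:
  CH3 → C:1 H:3
  CH2 → C:1 H:2
  CH2 → C:1 H:2
  CH3 → C:1 H:3
Element totals:
  C: 4
  H: 10
Molecular formula: C4H10.
  M = 4(12.011) + 10(1.008)
    = 48.044 + 10.080 = 58.124

58.12 g/mol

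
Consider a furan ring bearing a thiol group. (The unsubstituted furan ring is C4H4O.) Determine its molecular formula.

C4H4OS

Atom tally by fragment:
  furan ring core → C:4 H:4 O:1
  (− 1 ring H displaced by substituents)
  + SH → S:1 H:1
Element totals:
  C: 4
  H: 4
  O: 1
  S: 1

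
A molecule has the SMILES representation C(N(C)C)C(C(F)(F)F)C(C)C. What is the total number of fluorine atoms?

Atom tally by fragment:
  (CH3)2NCH2 → C:3 H:8 N:1
  CH(CF3) → C:2 H:1 F:3
  CH(CH3) → C:2 H:4
  CH3 → C:1 H:3
Element totals:
  C: 8
  H: 16
  F: 3
  N: 1

3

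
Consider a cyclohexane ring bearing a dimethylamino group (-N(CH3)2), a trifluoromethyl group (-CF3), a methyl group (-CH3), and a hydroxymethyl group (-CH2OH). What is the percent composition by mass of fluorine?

Atom tally by fragment:
  cyclohexane ring core → C:6 H:12
  (− 4 ring H displaced by substituents)
  + N(CH3)2 → N:1 C:2 H:6
  + CF3 → C:1 F:3
  + CH3 → C:1 H:3
  + CH2OH → C:1 H:3 O:1
Element totals:
  C: 11
  H: 20
  F: 3
  N: 1
  O: 1
Molecular formula: C11H20F3NO.
Molar mass = 239.281 g/mol.
Mass from F: 3 × 18.998 = 56.994 g/mol.
%F = 56.994 / 239.281 × 100 = 23.82%.

23.82%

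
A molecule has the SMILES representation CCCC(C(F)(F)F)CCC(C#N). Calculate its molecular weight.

193.21 g/mol

Atom tally by fragment:
  CH3 → C:1 H:3
  CH2 → C:1 H:2
  CH2 → C:1 H:2
  CH(CF3) → C:2 H:1 F:3
  CH2 → C:1 H:2
  CH2 → C:1 H:2
  CH2CN → C:2 H:2 N:1
Element totals:
  C: 9
  H: 14
  F: 3
  N: 1
Molecular formula: C9H14F3N.
  M = 9(12.011) + 14(1.008) + 3(18.998) + 14.007
    = 108.099 + 14.112 + 56.994 + 14.007 = 193.212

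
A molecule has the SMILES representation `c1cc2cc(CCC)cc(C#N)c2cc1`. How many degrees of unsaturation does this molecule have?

9

Atom tally by fragment:
  naphthalene ring system core → C:10 H:8
  (− 2 ring H displaced by substituents)
  + CH2CH2CH3 → C:3 H:7
  + CN → C:1 N:1
Element totals:
  C: 14
  H: 13
  N: 1
Molecular formula: C14H13N.
DoU = (2C + 2 + N − H − X) / 2 = (2·14 + 2 + 1 − 13 − 0) / 2 = 9.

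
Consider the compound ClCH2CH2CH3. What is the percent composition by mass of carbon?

45.88%

Element totals:
  C: 3
  H: 7
  Cl: 1
Molecular formula: C3H7Cl.
Molar mass = 78.539 g/mol.
Mass from C: 3 × 12.011 = 36.033 g/mol.
%C = 36.033 / 78.539 × 100 = 45.88%.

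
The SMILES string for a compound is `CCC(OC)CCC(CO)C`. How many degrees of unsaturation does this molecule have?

0

Atom tally by fragment:
  CH3 → C:1 H:3
  CH2 → C:1 H:2
  CH(OCH3) → C:2 H:4 O:1
  CH2 → C:1 H:2
  CH2 → C:1 H:2
  CH(CH2OH) → C:2 H:4 O:1
  CH3 → C:1 H:3
Element totals:
  C: 9
  H: 20
  O: 2
Molecular formula: C9H20O2.
DoU = (2C + 2 + N − H − X) / 2 = (2·9 + 2 + 0 − 20 − 0) / 2 = 0.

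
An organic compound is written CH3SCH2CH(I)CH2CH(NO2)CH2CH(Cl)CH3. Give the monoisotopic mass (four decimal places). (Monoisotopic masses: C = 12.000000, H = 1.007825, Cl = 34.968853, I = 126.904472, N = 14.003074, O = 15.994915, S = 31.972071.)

Element totals:
  C: 8
  H: 15
  Cl: 1
  I: 1
  N: 1
  O: 2
  S: 1
Molecular formula: C8H15ClINO2S.
  M = 8(12.0) + 15(1.007825) + 34.968853 + 126.904472 + 14.003074 + 2(15.994915) + 31.972071
    = 96.000000 + 15.117375 + 34.968853 + 126.904472 + 14.003074 + 31.989830 + 31.972071 = 350.955675

350.9557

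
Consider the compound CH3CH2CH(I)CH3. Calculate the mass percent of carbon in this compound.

Atom tally by fragment:
  CH3 → C:1 H:3
  CH2 → C:1 H:2
  CH(I) → C:1 H:1 I:1
  CH3 → C:1 H:3
Element totals:
  C: 4
  H: 9
  I: 1
Molecular formula: C4H9I.
Molar mass = 184.020 g/mol.
Mass from C: 4 × 12.011 = 48.044 g/mol.
%C = 48.044 / 184.020 × 100 = 26.11%.

26.11%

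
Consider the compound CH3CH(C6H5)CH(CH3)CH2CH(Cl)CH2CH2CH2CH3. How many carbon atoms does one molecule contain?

16

Atom tally by fragment:
  CH3 → C:1 H:3
  CH(C6H5) → C:7 H:6
  CH(CH3) → C:2 H:4
  CH2 → C:1 H:2
  CH(Cl) → C:1 H:1 Cl:1
  CH2 → C:1 H:2
  CH2 → C:1 H:2
  CH2 → C:1 H:2
  CH3 → C:1 H:3
Element totals:
  C: 16
  H: 25
  Cl: 1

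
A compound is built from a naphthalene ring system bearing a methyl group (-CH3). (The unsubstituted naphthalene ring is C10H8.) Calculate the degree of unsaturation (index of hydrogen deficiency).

7

Atom tally by fragment:
  naphthalene ring system core → C:10 H:8
  (− 1 ring H displaced by substituents)
  + CH3 → C:1 H:3
Element totals:
  C: 11
  H: 10
Molecular formula: C11H10.
DoU = (2C + 2 + N − H − X) / 2 = (2·11 + 2 + 0 − 10 − 0) / 2 = 7.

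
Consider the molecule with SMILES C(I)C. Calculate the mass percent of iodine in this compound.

81.37%

Atom tally by fragment:
  ICH2 → C:1 H:2 I:1
  CH3 → C:1 H:3
Element totals:
  C: 2
  H: 5
  I: 1
Molecular formula: C2H5I.
Molar mass = 155.966 g/mol.
Mass from I: 1 × 126.904 = 126.904 g/mol.
%I = 126.904 / 155.966 × 100 = 81.37%.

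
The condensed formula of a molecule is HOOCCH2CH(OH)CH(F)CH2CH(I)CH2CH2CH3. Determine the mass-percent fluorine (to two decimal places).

5.97%

Element totals:
  C: 9
  H: 16
  F: 1
  I: 1
  O: 3
Molecular formula: C9H16FIO3.
Molar mass = 318.126 g/mol.
Mass from F: 1 × 18.998 = 18.998 g/mol.
%F = 18.998 / 318.126 × 100 = 5.97%.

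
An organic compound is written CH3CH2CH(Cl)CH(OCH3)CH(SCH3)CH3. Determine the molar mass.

Atom tally by fragment:
  CH3 → C:1 H:3
  CH2 → C:1 H:2
  CH(Cl) → C:1 H:1 Cl:1
  CH(OCH3) → C:2 H:4 O:1
  CH(SCH3) → C:2 H:4 S:1
  CH3 → C:1 H:3
Element totals:
  C: 8
  H: 17
  Cl: 1
  O: 1
  S: 1
Molecular formula: C8H17ClOS.
  M = 8(12.011) + 17(1.008) + 35.45 + 15.999 + 32.06
    = 96.088 + 17.136 + 35.450 + 15.999 + 32.060 = 196.733

196.73 g/mol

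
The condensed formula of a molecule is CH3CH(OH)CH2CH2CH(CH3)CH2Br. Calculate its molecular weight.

Atom tally by fragment:
  CH3 → C:1 H:3
  CH(OH) → C:1 H:2 O:1
  CH2 → C:1 H:2
  CH2 → C:1 H:2
  CH(CH3) → C:2 H:4
  CH2Br → C:1 H:2 Br:1
Element totals:
  C: 7
  H: 15
  Br: 1
  O: 1
Molecular formula: C7H15BrO.
  M = 7(12.011) + 15(1.008) + 79.904 + 15.999
    = 84.077 + 15.120 + 79.904 + 15.999 = 195.100

195.10 g/mol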